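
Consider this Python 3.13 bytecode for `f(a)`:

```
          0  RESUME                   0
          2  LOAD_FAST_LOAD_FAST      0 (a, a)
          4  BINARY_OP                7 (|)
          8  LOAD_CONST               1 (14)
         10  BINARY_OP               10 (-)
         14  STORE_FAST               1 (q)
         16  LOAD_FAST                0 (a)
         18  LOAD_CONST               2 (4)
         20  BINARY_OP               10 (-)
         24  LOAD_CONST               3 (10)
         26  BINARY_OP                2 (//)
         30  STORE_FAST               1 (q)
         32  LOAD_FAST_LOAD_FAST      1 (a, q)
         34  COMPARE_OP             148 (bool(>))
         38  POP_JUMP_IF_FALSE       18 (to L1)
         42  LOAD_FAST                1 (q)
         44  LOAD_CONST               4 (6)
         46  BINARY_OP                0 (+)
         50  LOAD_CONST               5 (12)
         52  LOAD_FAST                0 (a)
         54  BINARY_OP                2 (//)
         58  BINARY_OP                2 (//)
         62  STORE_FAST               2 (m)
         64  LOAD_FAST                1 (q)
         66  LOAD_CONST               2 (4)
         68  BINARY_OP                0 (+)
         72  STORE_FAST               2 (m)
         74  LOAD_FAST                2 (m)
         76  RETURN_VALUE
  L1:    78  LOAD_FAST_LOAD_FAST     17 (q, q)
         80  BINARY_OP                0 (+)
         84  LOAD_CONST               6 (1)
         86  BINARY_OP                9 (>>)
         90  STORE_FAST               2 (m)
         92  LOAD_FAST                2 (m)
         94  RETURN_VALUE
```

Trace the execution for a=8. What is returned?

LOAD_FAST_LOAD_FAST a,a → push 8,8. Stack: [8, 8]
BINARY_OP | → 8 | 8 = 8. Stack: [8]
LOAD_CONST → push 14. Stack: [8, 14]
BINARY_OP - → 8 - 14 = -6. Stack: [-6]
STORE_FAST q → q=-6. Stack: []
LOAD_FAST a → push 8. Stack: [8]
LOAD_CONST → push 4. Stack: [8, 4]
BINARY_OP - → 8 - 4 = 4. Stack: [4]
LOAD_CONST → push 10. Stack: [4, 10]
BINARY_OP // → 4 // 10 = 0. Stack: [0]
STORE_FAST q → q=0. Stack: []
LOAD_FAST_LOAD_FAST a,q → push 8,0. Stack: [8, 0]
COMPARE_OP bool(>) → 8 vs 0 = True. Stack: [True]
POP_JUMP_IF_FALSE → pop True; no jump. Stack: []
LOAD_FAST q → push 0. Stack: [0]
LOAD_CONST → push 6. Stack: [0, 6]
BINARY_OP + → 0 + 6 = 6. Stack: [6]
LOAD_CONST → push 12. Stack: [6, 12]
LOAD_FAST a → push 8. Stack: [6, 12, 8]
BINARY_OP // → 12 // 8 = 1. Stack: [6, 1]
BINARY_OP // → 6 // 1 = 6. Stack: [6]
STORE_FAST m → m=6. Stack: []
LOAD_FAST q → push 0. Stack: [0]
LOAD_CONST → push 4. Stack: [0, 4]
BINARY_OP + → 0 + 4 = 4. Stack: [4]
STORE_FAST m → m=4. Stack: []
LOAD_FAST m → push 4. Stack: [4]
RETURN_VALUE → return 4.

4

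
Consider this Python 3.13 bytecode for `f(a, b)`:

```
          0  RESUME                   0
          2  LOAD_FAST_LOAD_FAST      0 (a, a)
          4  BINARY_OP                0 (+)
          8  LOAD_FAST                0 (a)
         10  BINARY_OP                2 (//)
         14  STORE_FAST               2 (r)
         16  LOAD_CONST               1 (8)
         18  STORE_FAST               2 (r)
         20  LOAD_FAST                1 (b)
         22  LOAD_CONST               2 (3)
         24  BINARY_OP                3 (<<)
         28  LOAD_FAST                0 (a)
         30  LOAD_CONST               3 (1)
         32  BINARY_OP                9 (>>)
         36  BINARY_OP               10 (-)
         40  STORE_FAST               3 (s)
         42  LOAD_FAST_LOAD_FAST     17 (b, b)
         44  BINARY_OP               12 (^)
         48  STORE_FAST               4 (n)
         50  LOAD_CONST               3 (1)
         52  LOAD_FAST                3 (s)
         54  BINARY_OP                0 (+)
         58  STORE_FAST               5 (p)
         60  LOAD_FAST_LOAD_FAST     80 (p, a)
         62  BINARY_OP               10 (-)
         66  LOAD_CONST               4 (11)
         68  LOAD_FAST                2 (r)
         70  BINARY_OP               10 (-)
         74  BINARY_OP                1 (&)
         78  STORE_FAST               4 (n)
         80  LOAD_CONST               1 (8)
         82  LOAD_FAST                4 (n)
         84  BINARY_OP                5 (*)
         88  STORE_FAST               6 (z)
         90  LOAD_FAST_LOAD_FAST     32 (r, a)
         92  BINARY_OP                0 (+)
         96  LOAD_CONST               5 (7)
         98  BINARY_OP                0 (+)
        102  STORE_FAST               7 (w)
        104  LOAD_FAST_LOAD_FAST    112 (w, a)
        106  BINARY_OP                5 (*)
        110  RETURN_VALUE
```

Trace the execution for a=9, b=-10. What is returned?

216

LOAD_FAST_LOAD_FAST a,a → push 9,9. Stack: [9, 9]
BINARY_OP + → 9 + 9 = 18. Stack: [18]
LOAD_FAST a → push 9. Stack: [18, 9]
BINARY_OP // → 18 // 9 = 2. Stack: [2]
STORE_FAST r → r=2. Stack: []
LOAD_CONST → push 8. Stack: [8]
STORE_FAST r → r=8. Stack: []
LOAD_FAST b → push -10. Stack: [-10]
LOAD_CONST → push 3. Stack: [-10, 3]
BINARY_OP << → -10 << 3 = -80. Stack: [-80]
LOAD_FAST a → push 9. Stack: [-80, 9]
LOAD_CONST → push 1. Stack: [-80, 9, 1]
BINARY_OP >> → 9 >> 1 = 4. Stack: [-80, 4]
BINARY_OP - → -80 - 4 = -84. Stack: [-84]
STORE_FAST s → s=-84. Stack: []
LOAD_FAST_LOAD_FAST b,b → push -10,-10. Stack: [-10, -10]
BINARY_OP ^ → -10 ^ -10 = 0. Stack: [0]
STORE_FAST n → n=0. Stack: []
LOAD_CONST → push 1. Stack: [1]
LOAD_FAST s → push -84. Stack: [1, -84]
BINARY_OP + → 1 + -84 = -83. Stack: [-83]
STORE_FAST p → p=-83. Stack: []
LOAD_FAST_LOAD_FAST p,a → push -83,9. Stack: [-83, 9]
BINARY_OP - → -83 - 9 = -92. Stack: [-92]
LOAD_CONST → push 11. Stack: [-92, 11]
LOAD_FAST r → push 8. Stack: [-92, 11, 8]
BINARY_OP - → 11 - 8 = 3. Stack: [-92, 3]
BINARY_OP & → -92 & 3 = 0. Stack: [0]
STORE_FAST n → n=0. Stack: []
LOAD_CONST → push 8. Stack: [8]
LOAD_FAST n → push 0. Stack: [8, 0]
BINARY_OP * → 8 * 0 = 0. Stack: [0]
STORE_FAST z → z=0. Stack: []
LOAD_FAST_LOAD_FAST r,a → push 8,9. Stack: [8, 9]
BINARY_OP + → 8 + 9 = 17. Stack: [17]
LOAD_CONST → push 7. Stack: [17, 7]
BINARY_OP + → 17 + 7 = 24. Stack: [24]
STORE_FAST w → w=24. Stack: []
LOAD_FAST_LOAD_FAST w,a → push 24,9. Stack: [24, 9]
BINARY_OP * → 24 * 9 = 216. Stack: [216]
RETURN_VALUE → return 216.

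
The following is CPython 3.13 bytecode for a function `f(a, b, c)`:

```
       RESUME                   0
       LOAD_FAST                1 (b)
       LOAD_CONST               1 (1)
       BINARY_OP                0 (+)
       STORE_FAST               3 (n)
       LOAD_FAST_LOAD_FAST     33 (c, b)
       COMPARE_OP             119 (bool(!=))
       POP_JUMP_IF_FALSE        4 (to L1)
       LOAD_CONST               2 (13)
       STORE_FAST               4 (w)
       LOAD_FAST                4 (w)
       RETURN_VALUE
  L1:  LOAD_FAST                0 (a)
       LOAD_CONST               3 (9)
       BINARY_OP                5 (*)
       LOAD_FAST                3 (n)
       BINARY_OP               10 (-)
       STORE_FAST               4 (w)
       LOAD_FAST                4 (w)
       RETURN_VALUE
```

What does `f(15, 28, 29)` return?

13

LOAD_FAST b → push 28. Stack: [28]
LOAD_CONST → push 1. Stack: [28, 1]
BINARY_OP + → 28 + 1 = 29. Stack: [29]
STORE_FAST n → n=29. Stack: []
LOAD_FAST_LOAD_FAST c,b → push 29,28. Stack: [29, 28]
COMPARE_OP bool(!=) → 29 vs 28 = True. Stack: [True]
POP_JUMP_IF_FALSE → pop True; no jump. Stack: []
LOAD_CONST → push 13. Stack: [13]
STORE_FAST w → w=13. Stack: []
LOAD_FAST w → push 13. Stack: [13]
RETURN_VALUE → return 13.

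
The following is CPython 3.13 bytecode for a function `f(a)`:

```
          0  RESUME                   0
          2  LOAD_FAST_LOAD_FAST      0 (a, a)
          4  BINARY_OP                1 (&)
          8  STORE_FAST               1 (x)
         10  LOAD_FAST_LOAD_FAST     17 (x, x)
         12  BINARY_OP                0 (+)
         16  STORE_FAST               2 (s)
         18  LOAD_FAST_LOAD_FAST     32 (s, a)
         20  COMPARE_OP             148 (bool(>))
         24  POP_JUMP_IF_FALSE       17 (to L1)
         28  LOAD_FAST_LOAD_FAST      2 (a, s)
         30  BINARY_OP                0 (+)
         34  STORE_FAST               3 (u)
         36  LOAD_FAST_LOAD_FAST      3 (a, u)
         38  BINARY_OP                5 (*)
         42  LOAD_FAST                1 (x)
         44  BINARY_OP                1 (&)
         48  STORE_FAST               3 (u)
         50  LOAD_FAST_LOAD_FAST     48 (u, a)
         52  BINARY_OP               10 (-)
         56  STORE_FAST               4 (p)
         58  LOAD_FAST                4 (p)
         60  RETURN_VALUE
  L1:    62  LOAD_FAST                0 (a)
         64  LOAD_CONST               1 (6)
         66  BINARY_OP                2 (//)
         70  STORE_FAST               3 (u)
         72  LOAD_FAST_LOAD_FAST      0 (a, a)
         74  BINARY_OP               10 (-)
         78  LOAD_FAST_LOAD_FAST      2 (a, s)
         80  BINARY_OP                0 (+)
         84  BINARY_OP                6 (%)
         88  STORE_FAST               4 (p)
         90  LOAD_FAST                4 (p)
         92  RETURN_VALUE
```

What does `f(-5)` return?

LOAD_FAST_LOAD_FAST a,a → push -5,-5. Stack: [-5, -5]
BINARY_OP & → -5 & -5 = -5. Stack: [-5]
STORE_FAST x → x=-5. Stack: []
LOAD_FAST_LOAD_FAST x,x → push -5,-5. Stack: [-5, -5]
BINARY_OP + → -5 + -5 = -10. Stack: [-10]
STORE_FAST s → s=-10. Stack: []
LOAD_FAST_LOAD_FAST s,a → push -10,-5. Stack: [-10, -5]
COMPARE_OP bool(>) → -10 vs -5 = False. Stack: [False]
POP_JUMP_IF_FALSE → pop False; jump. Stack: []
LOAD_FAST a → push -5. Stack: [-5]
LOAD_CONST → push 6. Stack: [-5, 6]
BINARY_OP // → -5 // 6 = -1. Stack: [-1]
STORE_FAST u → u=-1. Stack: []
LOAD_FAST_LOAD_FAST a,a → push -5,-5. Stack: [-5, -5]
BINARY_OP - → -5 - -5 = 0. Stack: [0]
LOAD_FAST_LOAD_FAST a,s → push -5,-10. Stack: [0, -5, -10]
BINARY_OP + → -5 + -10 = -15. Stack: [0, -15]
BINARY_OP % → 0 % -15 = 0. Stack: [0]
STORE_FAST p → p=0. Stack: []
LOAD_FAST p → push 0. Stack: [0]
RETURN_VALUE → return 0.

0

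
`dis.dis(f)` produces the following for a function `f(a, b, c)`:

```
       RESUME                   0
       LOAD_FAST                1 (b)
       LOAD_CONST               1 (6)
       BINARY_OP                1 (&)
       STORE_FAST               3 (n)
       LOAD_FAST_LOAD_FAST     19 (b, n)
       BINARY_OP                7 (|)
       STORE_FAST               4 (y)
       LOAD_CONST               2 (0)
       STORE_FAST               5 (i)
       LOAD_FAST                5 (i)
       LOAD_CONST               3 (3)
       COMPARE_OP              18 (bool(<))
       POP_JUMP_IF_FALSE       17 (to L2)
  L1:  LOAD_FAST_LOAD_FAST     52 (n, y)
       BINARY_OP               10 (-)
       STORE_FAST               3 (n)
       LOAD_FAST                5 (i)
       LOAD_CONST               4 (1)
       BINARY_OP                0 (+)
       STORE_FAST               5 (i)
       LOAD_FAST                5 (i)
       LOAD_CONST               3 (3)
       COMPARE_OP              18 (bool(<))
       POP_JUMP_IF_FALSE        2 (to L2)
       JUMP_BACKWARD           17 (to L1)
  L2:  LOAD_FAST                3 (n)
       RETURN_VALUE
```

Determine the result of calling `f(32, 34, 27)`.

-100

LOAD_FAST b → push 34. Stack: [34]
LOAD_CONST → push 6. Stack: [34, 6]
BINARY_OP & → 34 & 6 = 2. Stack: [2]
STORE_FAST n → n=2. Stack: []
LOAD_FAST_LOAD_FAST b,n → push 34,2. Stack: [34, 2]
BINARY_OP | → 34 | 2 = 34. Stack: [34]
STORE_FAST y → y=34. Stack: []
LOAD_CONST → push 0. Stack: [0]
STORE_FAST i → i=0. Stack: []
LOAD_FAST i → push 0. Stack: [0]
LOAD_CONST → push 3. Stack: [0, 3]
COMPARE_OP bool(<) → 0 vs 3 = True. Stack: [True]
POP_JUMP_IF_FALSE → pop True; no jump. Stack: []
LOAD_FAST_LOAD_FAST n,y → push 2,34. Stack: [2, 34]
BINARY_OP - → 2 - 34 = -32. Stack: [-32]
STORE_FAST n → n=-32. Stack: []
LOAD_FAST i → push 0. Stack: [0]
LOAD_CONST → push 1. Stack: [0, 1]
BINARY_OP + → 0 + 1 = 1. Stack: [1]
STORE_FAST i → i=1. Stack: []
LOAD_FAST i → push 1. Stack: [1]
LOAD_CONST → push 3. Stack: [1, 3]
COMPARE_OP bool(<) → 1 vs 3 = True. Stack: [True]
POP_JUMP_IF_FALSE → pop True; no jump. Stack: []
LOAD_FAST_LOAD_FAST n,y → push -32,34. Stack: [-32, 34]
BINARY_OP - → -32 - 34 = -66. Stack: [-66]
STORE_FAST n → n=-66. Stack: []
LOAD_FAST i → push 1. Stack: [1]
LOAD_CONST → push 1. Stack: [1, 1]
BINARY_OP + → 1 + 1 = 2. Stack: [2]
STORE_FAST i → i=2. Stack: []
LOAD_FAST i → push 2. Stack: [2]
LOAD_CONST → push 3. Stack: [2, 3]
COMPARE_OP bool(<) → 2 vs 3 = True. Stack: [True]
POP_JUMP_IF_FALSE → pop True; no jump. Stack: []
LOAD_FAST_LOAD_FAST n,y → push -66,34. Stack: [-66, 34]
BINARY_OP - → -66 - 34 = -100. Stack: [-100]
STORE_FAST n → n=-100. Stack: []
LOAD_FAST i → push 2. Stack: [2]
LOAD_CONST → push 1. Stack: [2, 1]
BINARY_OP + → 2 + 1 = 3. Stack: [3]
STORE_FAST i → i=3. Stack: []
LOAD_FAST i → push 3. Stack: [3]
LOAD_CONST → push 3. Stack: [3, 3]
COMPARE_OP bool(<) → 3 vs 3 = False. Stack: [False]
POP_JUMP_IF_FALSE → pop False; jump. Stack: []
LOAD_FAST n → push -100. Stack: [-100]
RETURN_VALUE → return -100.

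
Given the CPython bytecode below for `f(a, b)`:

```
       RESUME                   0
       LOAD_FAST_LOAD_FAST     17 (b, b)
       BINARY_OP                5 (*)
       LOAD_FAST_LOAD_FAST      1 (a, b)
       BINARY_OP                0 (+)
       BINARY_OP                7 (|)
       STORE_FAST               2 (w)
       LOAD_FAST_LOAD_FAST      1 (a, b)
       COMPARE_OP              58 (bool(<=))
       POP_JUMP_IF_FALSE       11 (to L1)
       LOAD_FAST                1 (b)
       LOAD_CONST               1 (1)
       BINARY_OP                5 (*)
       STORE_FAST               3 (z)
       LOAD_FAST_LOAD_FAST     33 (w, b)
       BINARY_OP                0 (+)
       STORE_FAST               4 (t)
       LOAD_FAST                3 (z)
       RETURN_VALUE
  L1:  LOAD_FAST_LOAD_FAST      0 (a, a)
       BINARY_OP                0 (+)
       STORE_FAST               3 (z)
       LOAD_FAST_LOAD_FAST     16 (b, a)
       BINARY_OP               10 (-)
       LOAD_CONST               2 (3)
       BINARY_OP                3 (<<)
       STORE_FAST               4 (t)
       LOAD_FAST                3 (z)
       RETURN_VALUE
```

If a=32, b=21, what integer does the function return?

LOAD_FAST_LOAD_FAST b,b → push 21,21. Stack: [21, 21]
BINARY_OP * → 21 * 21 = 441. Stack: [441]
LOAD_FAST_LOAD_FAST a,b → push 32,21. Stack: [441, 32, 21]
BINARY_OP + → 32 + 21 = 53. Stack: [441, 53]
BINARY_OP | → 441 | 53 = 445. Stack: [445]
STORE_FAST w → w=445. Stack: []
LOAD_FAST_LOAD_FAST a,b → push 32,21. Stack: [32, 21]
COMPARE_OP bool(<=) → 32 vs 21 = False. Stack: [False]
POP_JUMP_IF_FALSE → pop False; jump. Stack: []
LOAD_FAST_LOAD_FAST a,a → push 32,32. Stack: [32, 32]
BINARY_OP + → 32 + 32 = 64. Stack: [64]
STORE_FAST z → z=64. Stack: []
LOAD_FAST_LOAD_FAST b,a → push 21,32. Stack: [21, 32]
BINARY_OP - → 21 - 32 = -11. Stack: [-11]
LOAD_CONST → push 3. Stack: [-11, 3]
BINARY_OP << → -11 << 3 = -88. Stack: [-88]
STORE_FAST t → t=-88. Stack: []
LOAD_FAST z → push 64. Stack: [64]
RETURN_VALUE → return 64.

64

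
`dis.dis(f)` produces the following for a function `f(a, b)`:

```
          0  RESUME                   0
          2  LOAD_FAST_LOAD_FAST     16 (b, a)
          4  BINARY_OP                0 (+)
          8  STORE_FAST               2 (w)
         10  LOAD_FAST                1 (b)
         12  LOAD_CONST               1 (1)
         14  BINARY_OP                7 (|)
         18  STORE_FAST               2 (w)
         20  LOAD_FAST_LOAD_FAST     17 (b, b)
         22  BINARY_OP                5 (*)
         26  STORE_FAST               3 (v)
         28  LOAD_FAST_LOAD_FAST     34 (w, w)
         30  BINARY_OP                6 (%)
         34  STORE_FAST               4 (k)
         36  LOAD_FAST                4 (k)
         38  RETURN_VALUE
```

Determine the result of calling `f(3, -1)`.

0

LOAD_FAST_LOAD_FAST b,a → push -1,3. Stack: [-1, 3]
BINARY_OP + → -1 + 3 = 2. Stack: [2]
STORE_FAST w → w=2. Stack: []
LOAD_FAST b → push -1. Stack: [-1]
LOAD_CONST → push 1. Stack: [-1, 1]
BINARY_OP | → -1 | 1 = -1. Stack: [-1]
STORE_FAST w → w=-1. Stack: []
LOAD_FAST_LOAD_FAST b,b → push -1,-1. Stack: [-1, -1]
BINARY_OP * → -1 * -1 = 1. Stack: [1]
STORE_FAST v → v=1. Stack: []
LOAD_FAST_LOAD_FAST w,w → push -1,-1. Stack: [-1, -1]
BINARY_OP % → -1 % -1 = 0. Stack: [0]
STORE_FAST k → k=0. Stack: []
LOAD_FAST k → push 0. Stack: [0]
RETURN_VALUE → return 0.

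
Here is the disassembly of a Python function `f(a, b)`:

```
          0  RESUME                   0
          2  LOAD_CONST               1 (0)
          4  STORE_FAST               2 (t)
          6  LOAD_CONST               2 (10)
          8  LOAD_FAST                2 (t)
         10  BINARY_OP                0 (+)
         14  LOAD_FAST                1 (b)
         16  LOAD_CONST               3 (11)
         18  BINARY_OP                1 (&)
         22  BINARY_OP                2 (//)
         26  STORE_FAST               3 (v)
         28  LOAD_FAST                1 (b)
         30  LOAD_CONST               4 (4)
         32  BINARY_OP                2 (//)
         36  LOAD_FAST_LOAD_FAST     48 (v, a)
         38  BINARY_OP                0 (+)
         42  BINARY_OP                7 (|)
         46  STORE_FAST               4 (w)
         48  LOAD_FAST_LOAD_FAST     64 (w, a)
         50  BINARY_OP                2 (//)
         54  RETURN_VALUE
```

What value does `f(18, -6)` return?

LOAD_CONST → push 0. Stack: [0]
STORE_FAST t → t=0. Stack: []
LOAD_CONST → push 10. Stack: [10]
LOAD_FAST t → push 0. Stack: [10, 0]
BINARY_OP + → 10 + 0 = 10. Stack: [10]
LOAD_FAST b → push -6. Stack: [10, -6]
LOAD_CONST → push 11. Stack: [10, -6, 11]
BINARY_OP & → -6 & 11 = 10. Stack: [10, 10]
BINARY_OP // → 10 // 10 = 1. Stack: [1]
STORE_FAST v → v=1. Stack: []
LOAD_FAST b → push -6. Stack: [-6]
LOAD_CONST → push 4. Stack: [-6, 4]
BINARY_OP // → -6 // 4 = -2. Stack: [-2]
LOAD_FAST_LOAD_FAST v,a → push 1,18. Stack: [-2, 1, 18]
BINARY_OP + → 1 + 18 = 19. Stack: [-2, 19]
BINARY_OP | → -2 | 19 = -1. Stack: [-1]
STORE_FAST w → w=-1. Stack: []
LOAD_FAST_LOAD_FAST w,a → push -1,18. Stack: [-1, 18]
BINARY_OP // → -1 // 18 = -1. Stack: [-1]
RETURN_VALUE → return -1.

-1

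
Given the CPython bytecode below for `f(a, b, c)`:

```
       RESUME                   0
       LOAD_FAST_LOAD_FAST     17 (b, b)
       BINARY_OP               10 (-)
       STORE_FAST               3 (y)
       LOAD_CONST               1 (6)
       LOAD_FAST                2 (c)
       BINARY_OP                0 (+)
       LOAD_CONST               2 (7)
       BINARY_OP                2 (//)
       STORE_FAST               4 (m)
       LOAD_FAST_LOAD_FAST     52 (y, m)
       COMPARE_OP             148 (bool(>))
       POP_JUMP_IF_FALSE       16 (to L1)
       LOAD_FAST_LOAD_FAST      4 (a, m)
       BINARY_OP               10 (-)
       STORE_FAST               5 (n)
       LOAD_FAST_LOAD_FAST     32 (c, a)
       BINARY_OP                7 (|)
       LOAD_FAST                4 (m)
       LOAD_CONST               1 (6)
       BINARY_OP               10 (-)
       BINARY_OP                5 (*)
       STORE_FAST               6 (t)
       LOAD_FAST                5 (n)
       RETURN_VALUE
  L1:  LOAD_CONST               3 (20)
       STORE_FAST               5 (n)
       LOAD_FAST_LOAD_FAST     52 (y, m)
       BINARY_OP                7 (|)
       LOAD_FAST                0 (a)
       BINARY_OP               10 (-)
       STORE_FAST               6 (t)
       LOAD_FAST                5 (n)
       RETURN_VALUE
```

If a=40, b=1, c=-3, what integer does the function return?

LOAD_FAST_LOAD_FAST b,b → push 1,1. Stack: [1, 1]
BINARY_OP - → 1 - 1 = 0. Stack: [0]
STORE_FAST y → y=0. Stack: []
LOAD_CONST → push 6. Stack: [6]
LOAD_FAST c → push -3. Stack: [6, -3]
BINARY_OP + → 6 + -3 = 3. Stack: [3]
LOAD_CONST → push 7. Stack: [3, 7]
BINARY_OP // → 3 // 7 = 0. Stack: [0]
STORE_FAST m → m=0. Stack: []
LOAD_FAST_LOAD_FAST y,m → push 0,0. Stack: [0, 0]
COMPARE_OP bool(>) → 0 vs 0 = False. Stack: [False]
POP_JUMP_IF_FALSE → pop False; jump. Stack: []
LOAD_CONST → push 20. Stack: [20]
STORE_FAST n → n=20. Stack: []
LOAD_FAST_LOAD_FAST y,m → push 0,0. Stack: [0, 0]
BINARY_OP | → 0 | 0 = 0. Stack: [0]
LOAD_FAST a → push 40. Stack: [0, 40]
BINARY_OP - → 0 - 40 = -40. Stack: [-40]
STORE_FAST t → t=-40. Stack: []
LOAD_FAST n → push 20. Stack: [20]
RETURN_VALUE → return 20.

20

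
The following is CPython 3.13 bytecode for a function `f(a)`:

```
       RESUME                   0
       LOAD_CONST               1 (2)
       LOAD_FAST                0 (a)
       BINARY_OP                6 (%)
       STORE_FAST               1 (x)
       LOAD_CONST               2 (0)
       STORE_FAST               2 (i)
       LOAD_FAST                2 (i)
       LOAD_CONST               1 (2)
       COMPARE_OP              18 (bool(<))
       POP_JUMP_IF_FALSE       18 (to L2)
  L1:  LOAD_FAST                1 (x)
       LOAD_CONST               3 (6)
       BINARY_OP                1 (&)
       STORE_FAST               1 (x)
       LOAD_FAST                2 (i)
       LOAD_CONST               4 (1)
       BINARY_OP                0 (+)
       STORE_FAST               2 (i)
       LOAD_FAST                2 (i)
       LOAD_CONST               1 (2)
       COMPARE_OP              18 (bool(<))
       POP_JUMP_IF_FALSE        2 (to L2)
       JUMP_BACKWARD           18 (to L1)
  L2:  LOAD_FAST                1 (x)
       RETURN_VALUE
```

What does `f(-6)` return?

4

LOAD_CONST → push 2. Stack: [2]
LOAD_FAST a → push -6. Stack: [2, -6]
BINARY_OP % → 2 % -6 = -4. Stack: [-4]
STORE_FAST x → x=-4. Stack: []
LOAD_CONST → push 0. Stack: [0]
STORE_FAST i → i=0. Stack: []
LOAD_FAST i → push 0. Stack: [0]
LOAD_CONST → push 2. Stack: [0, 2]
COMPARE_OP bool(<) → 0 vs 2 = True. Stack: [True]
POP_JUMP_IF_FALSE → pop True; no jump. Stack: []
LOAD_FAST x → push -4. Stack: [-4]
LOAD_CONST → push 6. Stack: [-4, 6]
BINARY_OP & → -4 & 6 = 4. Stack: [4]
STORE_FAST x → x=4. Stack: []
LOAD_FAST i → push 0. Stack: [0]
LOAD_CONST → push 1. Stack: [0, 1]
BINARY_OP + → 0 + 1 = 1. Stack: [1]
STORE_FAST i → i=1. Stack: []
LOAD_FAST i → push 1. Stack: [1]
LOAD_CONST → push 2. Stack: [1, 2]
COMPARE_OP bool(<) → 1 vs 2 = True. Stack: [True]
POP_JUMP_IF_FALSE → pop True; no jump. Stack: []
LOAD_FAST x → push 4. Stack: [4]
LOAD_CONST → push 6. Stack: [4, 6]
BINARY_OP & → 4 & 6 = 4. Stack: [4]
STORE_FAST x → x=4. Stack: []
LOAD_FAST i → push 1. Stack: [1]
LOAD_CONST → push 1. Stack: [1, 1]
BINARY_OP + → 1 + 1 = 2. Stack: [2]
STORE_FAST i → i=2. Stack: []
LOAD_FAST i → push 2. Stack: [2]
LOAD_CONST → push 2. Stack: [2, 2]
COMPARE_OP bool(<) → 2 vs 2 = False. Stack: [False]
POP_JUMP_IF_FALSE → pop False; jump. Stack: []
LOAD_FAST x → push 4. Stack: [4]
RETURN_VALUE → return 4.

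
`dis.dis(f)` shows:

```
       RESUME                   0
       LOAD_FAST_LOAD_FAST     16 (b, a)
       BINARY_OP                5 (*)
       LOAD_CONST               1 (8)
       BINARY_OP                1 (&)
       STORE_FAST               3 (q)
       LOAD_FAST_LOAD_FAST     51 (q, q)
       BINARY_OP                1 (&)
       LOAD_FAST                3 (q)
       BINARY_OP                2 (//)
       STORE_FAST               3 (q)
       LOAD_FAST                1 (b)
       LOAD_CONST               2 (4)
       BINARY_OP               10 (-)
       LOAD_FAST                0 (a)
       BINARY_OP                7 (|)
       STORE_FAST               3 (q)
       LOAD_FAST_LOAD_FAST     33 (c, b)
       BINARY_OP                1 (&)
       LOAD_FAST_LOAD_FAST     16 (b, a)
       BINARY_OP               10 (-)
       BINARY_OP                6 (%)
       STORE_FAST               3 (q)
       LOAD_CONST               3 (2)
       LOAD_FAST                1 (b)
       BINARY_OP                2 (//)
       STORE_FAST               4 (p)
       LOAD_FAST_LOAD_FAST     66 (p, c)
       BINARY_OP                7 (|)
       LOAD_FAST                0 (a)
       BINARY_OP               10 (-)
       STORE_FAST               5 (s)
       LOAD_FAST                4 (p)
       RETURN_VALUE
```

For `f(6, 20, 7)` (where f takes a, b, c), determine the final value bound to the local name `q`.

4

LOAD_FAST_LOAD_FAST b,a → push 20,6. Stack: [20, 6]
BINARY_OP * → 20 * 6 = 120. Stack: [120]
LOAD_CONST → push 8. Stack: [120, 8]
BINARY_OP & → 120 & 8 = 8. Stack: [8]
STORE_FAST q → q=8. Stack: []
LOAD_FAST_LOAD_FAST q,q → push 8,8. Stack: [8, 8]
BINARY_OP & → 8 & 8 = 8. Stack: [8]
LOAD_FAST q → push 8. Stack: [8, 8]
BINARY_OP // → 8 // 8 = 1. Stack: [1]
STORE_FAST q → q=1. Stack: []
LOAD_FAST b → push 20. Stack: [20]
LOAD_CONST → push 4. Stack: [20, 4]
BINARY_OP - → 20 - 4 = 16. Stack: [16]
LOAD_FAST a → push 6. Stack: [16, 6]
BINARY_OP | → 16 | 6 = 22. Stack: [22]
STORE_FAST q → q=22. Stack: []
LOAD_FAST_LOAD_FAST c,b → push 7,20. Stack: [7, 20]
BINARY_OP & → 7 & 20 = 4. Stack: [4]
LOAD_FAST_LOAD_FAST b,a → push 20,6. Stack: [4, 20, 6]
BINARY_OP - → 20 - 6 = 14. Stack: [4, 14]
BINARY_OP % → 4 % 14 = 4. Stack: [4]
STORE_FAST q → q=4. Stack: []
LOAD_CONST → push 2. Stack: [2]
LOAD_FAST b → push 20. Stack: [2, 20]
BINARY_OP // → 2 // 20 = 0. Stack: [0]
STORE_FAST p → p=0. Stack: []
LOAD_FAST_LOAD_FAST p,c → push 0,7. Stack: [0, 7]
BINARY_OP | → 0 | 7 = 7. Stack: [7]
LOAD_FAST a → push 6. Stack: [7, 6]
BINARY_OP - → 7 - 6 = 1. Stack: [1]
STORE_FAST s → s=1. Stack: []
LOAD_FAST p → push 0. Stack: [0]
RETURN_VALUE → return 0.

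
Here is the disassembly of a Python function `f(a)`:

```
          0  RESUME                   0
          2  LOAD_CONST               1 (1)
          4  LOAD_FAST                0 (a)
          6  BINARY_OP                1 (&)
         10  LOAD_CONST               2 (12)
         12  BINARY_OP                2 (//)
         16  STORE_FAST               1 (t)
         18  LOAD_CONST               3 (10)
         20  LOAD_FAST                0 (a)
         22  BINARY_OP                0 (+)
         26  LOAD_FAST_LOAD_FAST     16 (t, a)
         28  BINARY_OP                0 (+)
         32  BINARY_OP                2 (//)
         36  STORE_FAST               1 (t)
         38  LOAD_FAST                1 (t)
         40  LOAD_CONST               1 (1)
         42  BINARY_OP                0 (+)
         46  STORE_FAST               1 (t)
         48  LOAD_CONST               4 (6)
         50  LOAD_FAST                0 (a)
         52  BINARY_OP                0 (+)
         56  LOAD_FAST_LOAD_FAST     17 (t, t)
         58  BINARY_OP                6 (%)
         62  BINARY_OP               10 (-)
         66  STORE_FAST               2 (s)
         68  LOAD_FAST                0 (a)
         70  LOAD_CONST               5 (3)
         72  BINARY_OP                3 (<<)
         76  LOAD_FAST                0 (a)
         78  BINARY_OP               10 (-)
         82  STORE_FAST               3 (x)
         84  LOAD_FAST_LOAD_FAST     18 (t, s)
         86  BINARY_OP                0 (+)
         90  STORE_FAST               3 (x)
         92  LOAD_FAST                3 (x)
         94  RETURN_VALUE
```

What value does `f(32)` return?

LOAD_CONST → push 1. Stack: [1]
LOAD_FAST a → push 32. Stack: [1, 32]
BINARY_OP & → 1 & 32 = 0. Stack: [0]
LOAD_CONST → push 12. Stack: [0, 12]
BINARY_OP // → 0 // 12 = 0. Stack: [0]
STORE_FAST t → t=0. Stack: []
LOAD_CONST → push 10. Stack: [10]
LOAD_FAST a → push 32. Stack: [10, 32]
BINARY_OP + → 10 + 32 = 42. Stack: [42]
LOAD_FAST_LOAD_FAST t,a → push 0,32. Stack: [42, 0, 32]
BINARY_OP + → 0 + 32 = 32. Stack: [42, 32]
BINARY_OP // → 42 // 32 = 1. Stack: [1]
STORE_FAST t → t=1. Stack: []
LOAD_FAST t → push 1. Stack: [1]
LOAD_CONST → push 1. Stack: [1, 1]
BINARY_OP + → 1 + 1 = 2. Stack: [2]
STORE_FAST t → t=2. Stack: []
LOAD_CONST → push 6. Stack: [6]
LOAD_FAST a → push 32. Stack: [6, 32]
BINARY_OP + → 6 + 32 = 38. Stack: [38]
LOAD_FAST_LOAD_FAST t,t → push 2,2. Stack: [38, 2, 2]
BINARY_OP % → 2 % 2 = 0. Stack: [38, 0]
BINARY_OP - → 38 - 0 = 38. Stack: [38]
STORE_FAST s → s=38. Stack: []
LOAD_FAST a → push 32. Stack: [32]
LOAD_CONST → push 3. Stack: [32, 3]
BINARY_OP << → 32 << 3 = 256. Stack: [256]
LOAD_FAST a → push 32. Stack: [256, 32]
BINARY_OP - → 256 - 32 = 224. Stack: [224]
STORE_FAST x → x=224. Stack: []
LOAD_FAST_LOAD_FAST t,s → push 2,38. Stack: [2, 38]
BINARY_OP + → 2 + 38 = 40. Stack: [40]
STORE_FAST x → x=40. Stack: []
LOAD_FAST x → push 40. Stack: [40]
RETURN_VALUE → return 40.

40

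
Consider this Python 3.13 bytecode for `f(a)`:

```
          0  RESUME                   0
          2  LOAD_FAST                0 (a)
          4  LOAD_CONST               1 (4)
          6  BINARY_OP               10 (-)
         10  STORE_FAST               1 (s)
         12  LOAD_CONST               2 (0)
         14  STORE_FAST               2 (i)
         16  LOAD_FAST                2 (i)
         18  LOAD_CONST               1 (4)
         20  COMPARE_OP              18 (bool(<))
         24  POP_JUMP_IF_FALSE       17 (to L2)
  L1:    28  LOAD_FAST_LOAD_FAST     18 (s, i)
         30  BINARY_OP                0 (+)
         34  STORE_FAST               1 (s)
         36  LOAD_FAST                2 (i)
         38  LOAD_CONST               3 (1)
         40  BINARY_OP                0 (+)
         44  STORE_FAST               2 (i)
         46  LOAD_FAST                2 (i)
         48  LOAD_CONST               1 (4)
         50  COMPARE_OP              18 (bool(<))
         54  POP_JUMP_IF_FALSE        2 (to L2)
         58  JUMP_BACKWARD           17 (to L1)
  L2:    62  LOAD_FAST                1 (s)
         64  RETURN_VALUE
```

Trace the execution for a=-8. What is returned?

-6

LOAD_FAST a → push -8. Stack: [-8]
LOAD_CONST → push 4. Stack: [-8, 4]
BINARY_OP - → -8 - 4 = -12. Stack: [-12]
STORE_FAST s → s=-12. Stack: []
LOAD_CONST → push 0. Stack: [0]
STORE_FAST i → i=0. Stack: []
LOAD_FAST i → push 0. Stack: [0]
LOAD_CONST → push 4. Stack: [0, 4]
COMPARE_OP bool(<) → 0 vs 4 = True. Stack: [True]
POP_JUMP_IF_FALSE → pop True; no jump. Stack: []
LOAD_FAST_LOAD_FAST s,i → push -12,0. Stack: [-12, 0]
BINARY_OP + → -12 + 0 = -12. Stack: [-12]
STORE_FAST s → s=-12. Stack: []
LOAD_FAST i → push 0. Stack: [0]
LOAD_CONST → push 1. Stack: [0, 1]
BINARY_OP + → 0 + 1 = 1. Stack: [1]
STORE_FAST i → i=1. Stack: []
LOAD_FAST i → push 1. Stack: [1]
LOAD_CONST → push 4. Stack: [1, 4]
COMPARE_OP bool(<) → 1 vs 4 = True. Stack: [True]
POP_JUMP_IF_FALSE → pop True; no jump. Stack: []
LOAD_FAST_LOAD_FAST s,i → push -12,1. Stack: [-12, 1]
BINARY_OP + → -12 + 1 = -11. Stack: [-11]
STORE_FAST s → s=-11. Stack: []
LOAD_FAST i → push 1. Stack: [1]
LOAD_CONST → push 1. Stack: [1, 1]
BINARY_OP + → 1 + 1 = 2. Stack: [2]
STORE_FAST i → i=2. Stack: []
LOAD_FAST i → push 2. Stack: [2]
LOAD_CONST → push 4. Stack: [2, 4]
COMPARE_OP bool(<) → 2 vs 4 = True. Stack: [True]
POP_JUMP_IF_FALSE → pop True; no jump. Stack: []
LOAD_FAST_LOAD_FAST s,i → push -11,2. Stack: [-11, 2]
BINARY_OP + → -11 + 2 = -9. Stack: [-9]
STORE_FAST s → s=-9. Stack: []
LOAD_FAST i → push 2. Stack: [2]
LOAD_CONST → push 1. Stack: [2, 1]
BINARY_OP + → 2 + 1 = 3. Stack: [3]
STORE_FAST i → i=3. Stack: []
LOAD_FAST i → push 3. Stack: [3]
LOAD_CONST → push 4. Stack: [3, 4]
COMPARE_OP bool(<) → 3 vs 4 = True. Stack: [True]
POP_JUMP_IF_FALSE → pop True; no jump. Stack: []
LOAD_FAST_LOAD_FAST s,i → push -9,3. Stack: [-9, 3]
BINARY_OP + → -9 + 3 = -6. Stack: [-6]
STORE_FAST s → s=-6. Stack: []
LOAD_FAST i → push 3. Stack: [3]
LOAD_CONST → push 1. Stack: [3, 1]
BINARY_OP + → 3 + 1 = 4. Stack: [4]
STORE_FAST i → i=4. Stack: []
LOAD_FAST i → push 4. Stack: [4]
LOAD_CONST → push 4. Stack: [4, 4]
COMPARE_OP bool(<) → 4 vs 4 = False. Stack: [False]
POP_JUMP_IF_FALSE → pop False; jump. Stack: []
LOAD_FAST s → push -6. Stack: [-6]
RETURN_VALUE → return -6.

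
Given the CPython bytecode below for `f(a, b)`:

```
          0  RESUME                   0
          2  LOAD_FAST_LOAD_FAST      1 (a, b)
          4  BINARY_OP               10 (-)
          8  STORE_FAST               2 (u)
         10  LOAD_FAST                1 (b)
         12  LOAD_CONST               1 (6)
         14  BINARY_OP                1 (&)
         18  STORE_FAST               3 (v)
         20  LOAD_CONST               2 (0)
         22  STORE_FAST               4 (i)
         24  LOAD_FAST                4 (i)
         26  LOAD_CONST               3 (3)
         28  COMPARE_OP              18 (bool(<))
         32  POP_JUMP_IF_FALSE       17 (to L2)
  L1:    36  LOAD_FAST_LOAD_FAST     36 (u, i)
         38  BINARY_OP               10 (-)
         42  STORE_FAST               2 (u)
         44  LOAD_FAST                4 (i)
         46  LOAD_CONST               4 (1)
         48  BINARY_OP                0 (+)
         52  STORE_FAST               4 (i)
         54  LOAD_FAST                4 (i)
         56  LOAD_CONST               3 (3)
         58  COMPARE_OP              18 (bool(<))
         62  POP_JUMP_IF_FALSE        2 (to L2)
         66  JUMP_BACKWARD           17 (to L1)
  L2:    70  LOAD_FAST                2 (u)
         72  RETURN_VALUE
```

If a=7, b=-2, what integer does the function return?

6

LOAD_FAST_LOAD_FAST a,b → push 7,-2. Stack: [7, -2]
BINARY_OP - → 7 - -2 = 9. Stack: [9]
STORE_FAST u → u=9. Stack: []
LOAD_FAST b → push -2. Stack: [-2]
LOAD_CONST → push 6. Stack: [-2, 6]
BINARY_OP & → -2 & 6 = 6. Stack: [6]
STORE_FAST v → v=6. Stack: []
LOAD_CONST → push 0. Stack: [0]
STORE_FAST i → i=0. Stack: []
LOAD_FAST i → push 0. Stack: [0]
LOAD_CONST → push 3. Stack: [0, 3]
COMPARE_OP bool(<) → 0 vs 3 = True. Stack: [True]
POP_JUMP_IF_FALSE → pop True; no jump. Stack: []
LOAD_FAST_LOAD_FAST u,i → push 9,0. Stack: [9, 0]
BINARY_OP - → 9 - 0 = 9. Stack: [9]
STORE_FAST u → u=9. Stack: []
LOAD_FAST i → push 0. Stack: [0]
LOAD_CONST → push 1. Stack: [0, 1]
BINARY_OP + → 0 + 1 = 1. Stack: [1]
STORE_FAST i → i=1. Stack: []
LOAD_FAST i → push 1. Stack: [1]
LOAD_CONST → push 3. Stack: [1, 3]
COMPARE_OP bool(<) → 1 vs 3 = True. Stack: [True]
POP_JUMP_IF_FALSE → pop True; no jump. Stack: []
LOAD_FAST_LOAD_FAST u,i → push 9,1. Stack: [9, 1]
BINARY_OP - → 9 - 1 = 8. Stack: [8]
STORE_FAST u → u=8. Stack: []
LOAD_FAST i → push 1. Stack: [1]
LOAD_CONST → push 1. Stack: [1, 1]
BINARY_OP + → 1 + 1 = 2. Stack: [2]
STORE_FAST i → i=2. Stack: []
LOAD_FAST i → push 2. Stack: [2]
LOAD_CONST → push 3. Stack: [2, 3]
COMPARE_OP bool(<) → 2 vs 3 = True. Stack: [True]
POP_JUMP_IF_FALSE → pop True; no jump. Stack: []
LOAD_FAST_LOAD_FAST u,i → push 8,2. Stack: [8, 2]
BINARY_OP - → 8 - 2 = 6. Stack: [6]
STORE_FAST u → u=6. Stack: []
LOAD_FAST i → push 2. Stack: [2]
LOAD_CONST → push 1. Stack: [2, 1]
BINARY_OP + → 2 + 1 = 3. Stack: [3]
STORE_FAST i → i=3. Stack: []
LOAD_FAST i → push 3. Stack: [3]
LOAD_CONST → push 3. Stack: [3, 3]
COMPARE_OP bool(<) → 3 vs 3 = False. Stack: [False]
POP_JUMP_IF_FALSE → pop False; jump. Stack: []
LOAD_FAST u → push 6. Stack: [6]
RETURN_VALUE → return 6.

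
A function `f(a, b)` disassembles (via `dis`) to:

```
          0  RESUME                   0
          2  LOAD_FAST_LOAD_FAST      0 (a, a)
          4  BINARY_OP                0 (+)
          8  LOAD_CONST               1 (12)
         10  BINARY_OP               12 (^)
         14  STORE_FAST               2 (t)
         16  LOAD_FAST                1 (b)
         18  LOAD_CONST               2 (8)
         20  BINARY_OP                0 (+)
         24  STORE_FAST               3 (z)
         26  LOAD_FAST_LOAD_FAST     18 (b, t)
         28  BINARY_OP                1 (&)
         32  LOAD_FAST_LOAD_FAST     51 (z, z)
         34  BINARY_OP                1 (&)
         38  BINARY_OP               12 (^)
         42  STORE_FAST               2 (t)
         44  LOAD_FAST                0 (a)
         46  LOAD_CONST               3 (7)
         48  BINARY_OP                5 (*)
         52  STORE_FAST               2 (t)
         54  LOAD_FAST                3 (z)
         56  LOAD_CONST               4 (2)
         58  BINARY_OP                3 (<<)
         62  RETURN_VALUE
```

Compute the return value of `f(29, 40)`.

192

LOAD_FAST_LOAD_FAST a,a → push 29,29. Stack: [29, 29]
BINARY_OP + → 29 + 29 = 58. Stack: [58]
LOAD_CONST → push 12. Stack: [58, 12]
BINARY_OP ^ → 58 ^ 12 = 54. Stack: [54]
STORE_FAST t → t=54. Stack: []
LOAD_FAST b → push 40. Stack: [40]
LOAD_CONST → push 8. Stack: [40, 8]
BINARY_OP + → 40 + 8 = 48. Stack: [48]
STORE_FAST z → z=48. Stack: []
LOAD_FAST_LOAD_FAST b,t → push 40,54. Stack: [40, 54]
BINARY_OP & → 40 & 54 = 32. Stack: [32]
LOAD_FAST_LOAD_FAST z,z → push 48,48. Stack: [32, 48, 48]
BINARY_OP & → 48 & 48 = 48. Stack: [32, 48]
BINARY_OP ^ → 32 ^ 48 = 16. Stack: [16]
STORE_FAST t → t=16. Stack: []
LOAD_FAST a → push 29. Stack: [29]
LOAD_CONST → push 7. Stack: [29, 7]
BINARY_OP * → 29 * 7 = 203. Stack: [203]
STORE_FAST t → t=203. Stack: []
LOAD_FAST z → push 48. Stack: [48]
LOAD_CONST → push 2. Stack: [48, 2]
BINARY_OP << → 48 << 2 = 192. Stack: [192]
RETURN_VALUE → return 192.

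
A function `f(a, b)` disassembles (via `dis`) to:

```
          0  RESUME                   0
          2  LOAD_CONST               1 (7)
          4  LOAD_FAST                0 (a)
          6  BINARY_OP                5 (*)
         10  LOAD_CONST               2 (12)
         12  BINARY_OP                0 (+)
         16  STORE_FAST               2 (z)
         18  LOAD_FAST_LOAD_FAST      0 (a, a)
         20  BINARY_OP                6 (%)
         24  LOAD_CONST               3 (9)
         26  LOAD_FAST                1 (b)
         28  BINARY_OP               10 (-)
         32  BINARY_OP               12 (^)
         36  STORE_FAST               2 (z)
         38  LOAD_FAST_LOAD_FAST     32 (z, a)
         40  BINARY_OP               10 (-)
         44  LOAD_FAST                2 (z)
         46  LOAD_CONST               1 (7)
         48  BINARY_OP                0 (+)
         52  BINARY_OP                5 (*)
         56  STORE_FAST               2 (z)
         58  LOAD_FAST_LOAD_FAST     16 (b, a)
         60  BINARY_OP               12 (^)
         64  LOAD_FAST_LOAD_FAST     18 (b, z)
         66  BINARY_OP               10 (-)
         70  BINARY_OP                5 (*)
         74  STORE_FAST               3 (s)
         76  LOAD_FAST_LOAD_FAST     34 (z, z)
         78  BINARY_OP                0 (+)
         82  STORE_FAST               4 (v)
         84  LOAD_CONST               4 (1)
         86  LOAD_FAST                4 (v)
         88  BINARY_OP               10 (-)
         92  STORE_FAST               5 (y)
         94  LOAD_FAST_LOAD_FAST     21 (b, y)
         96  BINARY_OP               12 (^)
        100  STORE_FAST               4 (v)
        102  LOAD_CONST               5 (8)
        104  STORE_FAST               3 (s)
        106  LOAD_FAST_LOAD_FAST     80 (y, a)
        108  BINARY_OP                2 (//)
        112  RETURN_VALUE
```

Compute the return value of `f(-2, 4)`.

83

LOAD_CONST → push 7. Stack: [7]
LOAD_FAST a → push -2. Stack: [7, -2]
BINARY_OP * → 7 * -2 = -14. Stack: [-14]
LOAD_CONST → push 12. Stack: [-14, 12]
BINARY_OP + → -14 + 12 = -2. Stack: [-2]
STORE_FAST z → z=-2. Stack: []
LOAD_FAST_LOAD_FAST a,a → push -2,-2. Stack: [-2, -2]
BINARY_OP % → -2 % -2 = 0. Stack: [0]
LOAD_CONST → push 9. Stack: [0, 9]
LOAD_FAST b → push 4. Stack: [0, 9, 4]
BINARY_OP - → 9 - 4 = 5. Stack: [0, 5]
BINARY_OP ^ → 0 ^ 5 = 5. Stack: [5]
STORE_FAST z → z=5. Stack: []
LOAD_FAST_LOAD_FAST z,a → push 5,-2. Stack: [5, -2]
BINARY_OP - → 5 - -2 = 7. Stack: [7]
LOAD_FAST z → push 5. Stack: [7, 5]
LOAD_CONST → push 7. Stack: [7, 5, 7]
BINARY_OP + → 5 + 7 = 12. Stack: [7, 12]
BINARY_OP * → 7 * 12 = 84. Stack: [84]
STORE_FAST z → z=84. Stack: []
LOAD_FAST_LOAD_FAST b,a → push 4,-2. Stack: [4, -2]
BINARY_OP ^ → 4 ^ -2 = -6. Stack: [-6]
LOAD_FAST_LOAD_FAST b,z → push 4,84. Stack: [-6, 4, 84]
BINARY_OP - → 4 - 84 = -80. Stack: [-6, -80]
BINARY_OP * → -6 * -80 = 480. Stack: [480]
STORE_FAST s → s=480. Stack: []
LOAD_FAST_LOAD_FAST z,z → push 84,84. Stack: [84, 84]
BINARY_OP + → 84 + 84 = 168. Stack: [168]
STORE_FAST v → v=168. Stack: []
LOAD_CONST → push 1. Stack: [1]
LOAD_FAST v → push 168. Stack: [1, 168]
BINARY_OP - → 1 - 168 = -167. Stack: [-167]
STORE_FAST y → y=-167. Stack: []
LOAD_FAST_LOAD_FAST b,y → push 4,-167. Stack: [4, -167]
BINARY_OP ^ → 4 ^ -167 = -163. Stack: [-163]
STORE_FAST v → v=-163. Stack: []
LOAD_CONST → push 8. Stack: [8]
STORE_FAST s → s=8. Stack: []
LOAD_FAST_LOAD_FAST y,a → push -167,-2. Stack: [-167, -2]
BINARY_OP // → -167 // -2 = 83. Stack: [83]
RETURN_VALUE → return 83.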